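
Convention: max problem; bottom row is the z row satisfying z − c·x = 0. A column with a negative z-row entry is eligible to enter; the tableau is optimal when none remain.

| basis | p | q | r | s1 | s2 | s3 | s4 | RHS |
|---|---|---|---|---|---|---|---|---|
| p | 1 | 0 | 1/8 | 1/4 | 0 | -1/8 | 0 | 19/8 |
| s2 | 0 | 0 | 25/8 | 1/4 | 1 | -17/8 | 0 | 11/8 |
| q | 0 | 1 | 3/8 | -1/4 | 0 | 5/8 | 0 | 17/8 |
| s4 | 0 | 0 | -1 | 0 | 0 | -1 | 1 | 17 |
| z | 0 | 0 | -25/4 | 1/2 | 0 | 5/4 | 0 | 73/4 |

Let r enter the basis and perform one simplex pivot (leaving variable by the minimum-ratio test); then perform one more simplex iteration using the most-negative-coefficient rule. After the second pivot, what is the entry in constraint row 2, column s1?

-3/22

Ratio test on column r — row 1: (19/8)/(1/8) = 19; row 2: (11/8)/(25/8) = 11/25; row 3: (17/8)/(3/8) = 17/3; row 4: entry -1 ≤ 0. Minimum is 11/25 at row 2 (s2 leaves); pivot element 25/8.
Divide row 2 by 25/8; eliminate column r from the other rows.
Second iteration: most negative z-row entry is -3 in column s3, so s3 enters.
Ratio test on column s3 — row 1: entry -1/25 ≤ 0; row 2: entry -17/25 ≤ 0; row 3: (49/25)/(22/25) = 49/22; row 4: entry -42/25 ≤ 0. Minimum is 49/22 at row 3 (q leaves); pivot element 22/25.
Divide row 3 by 22/25; eliminate column s3 from the other rows.
After both pivots, the entry at constraint row 2, column s1 is -3/22.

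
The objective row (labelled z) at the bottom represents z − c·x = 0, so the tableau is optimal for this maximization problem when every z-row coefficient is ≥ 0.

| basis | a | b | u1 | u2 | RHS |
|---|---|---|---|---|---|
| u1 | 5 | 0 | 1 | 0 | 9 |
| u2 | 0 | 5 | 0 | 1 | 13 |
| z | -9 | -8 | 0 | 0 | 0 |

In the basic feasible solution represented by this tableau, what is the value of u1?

9

u1 is basic (row 1); its value is the RHS of that row, 9.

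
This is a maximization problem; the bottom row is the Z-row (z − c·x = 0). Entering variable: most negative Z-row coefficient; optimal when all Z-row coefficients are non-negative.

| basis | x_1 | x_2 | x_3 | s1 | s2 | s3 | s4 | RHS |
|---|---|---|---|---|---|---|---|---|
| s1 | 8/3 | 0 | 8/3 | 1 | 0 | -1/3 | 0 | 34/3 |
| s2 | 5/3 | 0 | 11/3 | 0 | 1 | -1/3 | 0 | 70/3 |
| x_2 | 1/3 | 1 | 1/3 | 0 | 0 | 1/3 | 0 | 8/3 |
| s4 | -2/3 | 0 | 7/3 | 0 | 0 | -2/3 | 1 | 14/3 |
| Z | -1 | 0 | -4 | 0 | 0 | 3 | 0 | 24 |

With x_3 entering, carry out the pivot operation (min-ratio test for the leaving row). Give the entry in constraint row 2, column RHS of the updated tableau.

Ratio test on column x_3 — row 1: (34/3)/(8/3) = 17/4; row 2: (70/3)/(11/3) = 70/11; row 3: (8/3)/(1/3) = 8; row 4: (14/3)/(7/3) = 2. Minimum is 2 at row 4 (s4 leaves); pivot element 7/3.
Divide row 4 by 7/3; eliminate column x_3 from the other rows.
Row 2 update in column RHS: 70/3 − (11/3)·2 = 16.

16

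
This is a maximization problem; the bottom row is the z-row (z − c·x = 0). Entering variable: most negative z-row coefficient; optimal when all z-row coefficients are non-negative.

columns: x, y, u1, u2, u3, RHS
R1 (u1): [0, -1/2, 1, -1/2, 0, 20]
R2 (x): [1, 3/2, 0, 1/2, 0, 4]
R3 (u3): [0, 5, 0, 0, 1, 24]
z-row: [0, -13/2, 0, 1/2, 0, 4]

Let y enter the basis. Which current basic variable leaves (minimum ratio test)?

x

Column y entries and ratios — u1: -1/2 ≤ 0, skip; x: 4/(3/2) = 8/3; u3: 24/5 = 24/5.
Smallest ratio is 8/3 in the row of x, so x leaves.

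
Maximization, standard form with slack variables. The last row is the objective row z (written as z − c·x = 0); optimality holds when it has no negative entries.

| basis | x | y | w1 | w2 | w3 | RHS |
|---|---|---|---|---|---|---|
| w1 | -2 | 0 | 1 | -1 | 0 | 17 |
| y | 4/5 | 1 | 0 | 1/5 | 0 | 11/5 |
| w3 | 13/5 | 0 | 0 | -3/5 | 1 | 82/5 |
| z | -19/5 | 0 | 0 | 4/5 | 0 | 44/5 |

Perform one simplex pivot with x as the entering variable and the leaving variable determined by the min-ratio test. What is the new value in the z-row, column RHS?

77/4

Ratio test on column x — row 1: entry -2 ≤ 0; row 2: (11/5)/(4/5) = 11/4; row 3: (82/5)/(13/5) = 82/13. Minimum is 11/4 at row 2 (y leaves); pivot element 4/5.
Divide row 2 by 4/5; eliminate column x from the other rows.
z-row update in column RHS: 44/5 − (-19/5)·(11/4) = 77/4.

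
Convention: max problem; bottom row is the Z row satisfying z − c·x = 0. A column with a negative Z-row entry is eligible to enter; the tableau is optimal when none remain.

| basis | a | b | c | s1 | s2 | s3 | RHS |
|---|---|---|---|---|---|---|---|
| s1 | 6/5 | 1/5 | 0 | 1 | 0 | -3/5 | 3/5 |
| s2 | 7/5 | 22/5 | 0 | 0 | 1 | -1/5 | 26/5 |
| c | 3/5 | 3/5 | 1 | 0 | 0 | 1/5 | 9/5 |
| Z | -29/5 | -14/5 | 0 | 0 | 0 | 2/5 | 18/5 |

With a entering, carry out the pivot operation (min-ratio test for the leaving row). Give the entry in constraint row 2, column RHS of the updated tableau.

Ratio test on column a — row 1: (3/5)/(6/5) = 1/2; row 2: (26/5)/(7/5) = 26/7; row 3: (9/5)/(3/5) = 3. Minimum is 1/2 at row 1 (s1 leaves); pivot element 6/5.
Divide row 1 by 6/5; eliminate column a from the other rows.
Row 2 update in column RHS: 26/5 − (7/5)·(1/2) = 9/2.

9/2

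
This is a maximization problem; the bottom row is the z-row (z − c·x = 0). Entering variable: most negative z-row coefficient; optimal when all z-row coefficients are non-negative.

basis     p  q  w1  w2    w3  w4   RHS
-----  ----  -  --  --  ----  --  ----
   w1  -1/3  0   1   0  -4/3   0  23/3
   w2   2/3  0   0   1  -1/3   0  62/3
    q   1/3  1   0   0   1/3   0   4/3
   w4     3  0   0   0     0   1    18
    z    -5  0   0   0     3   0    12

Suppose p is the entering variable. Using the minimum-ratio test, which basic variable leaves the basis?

Column p entries and ratios — w1: -1/3 ≤ 0, skip; w2: (62/3)/(2/3) = 31; q: (4/3)/(1/3) = 4; w4: 18/3 = 6.
Smallest ratio is 4 in the row of q, so q leaves.

q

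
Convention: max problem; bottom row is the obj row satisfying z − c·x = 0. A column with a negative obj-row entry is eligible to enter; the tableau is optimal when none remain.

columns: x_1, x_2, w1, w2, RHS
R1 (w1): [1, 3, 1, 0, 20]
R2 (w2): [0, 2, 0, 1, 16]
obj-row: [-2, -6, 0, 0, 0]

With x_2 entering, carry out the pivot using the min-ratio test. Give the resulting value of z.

40

Ratio test on column x_2 — row 1: 20/3 = 20/3; row 2: 16/2 = 8. Minimum is 20/3 at row 1 (w1 leaves); pivot element 3.
Pivot on row 1; the obj-row RHS becomes 0 − (-6)·(20/3) = 40.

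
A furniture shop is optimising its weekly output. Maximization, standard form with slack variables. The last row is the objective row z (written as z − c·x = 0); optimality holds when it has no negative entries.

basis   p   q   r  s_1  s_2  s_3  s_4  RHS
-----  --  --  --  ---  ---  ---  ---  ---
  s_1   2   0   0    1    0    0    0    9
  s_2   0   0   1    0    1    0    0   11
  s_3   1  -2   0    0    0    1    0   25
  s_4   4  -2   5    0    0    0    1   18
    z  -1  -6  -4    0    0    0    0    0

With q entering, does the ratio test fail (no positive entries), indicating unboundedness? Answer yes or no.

Every constraint-row entry in column q is ≤ 0, so increasing q is unbounded.

yes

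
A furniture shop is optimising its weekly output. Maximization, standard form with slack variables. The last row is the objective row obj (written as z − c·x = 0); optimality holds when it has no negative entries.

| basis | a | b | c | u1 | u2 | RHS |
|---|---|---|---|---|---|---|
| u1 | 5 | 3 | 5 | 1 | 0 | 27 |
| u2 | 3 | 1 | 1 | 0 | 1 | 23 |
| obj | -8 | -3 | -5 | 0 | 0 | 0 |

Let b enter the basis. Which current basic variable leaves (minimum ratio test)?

Column b entries and ratios — u1: 27/3 = 9; u2: 23/1 = 23.
Smallest ratio is 9 in the row of u1, so u1 leaves.

u1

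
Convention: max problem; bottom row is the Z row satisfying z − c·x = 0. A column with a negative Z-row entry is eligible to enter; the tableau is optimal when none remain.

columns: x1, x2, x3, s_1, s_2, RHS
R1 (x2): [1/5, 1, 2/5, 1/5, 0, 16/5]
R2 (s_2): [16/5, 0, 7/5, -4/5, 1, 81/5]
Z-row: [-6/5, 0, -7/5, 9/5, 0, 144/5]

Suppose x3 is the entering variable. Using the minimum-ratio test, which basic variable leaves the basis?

Column x3 entries and ratios — x2: (16/5)/(2/5) = 8; s_2: (81/5)/(7/5) = 81/7.
Smallest ratio is 8 in the row of x2, so x2 leaves.

x2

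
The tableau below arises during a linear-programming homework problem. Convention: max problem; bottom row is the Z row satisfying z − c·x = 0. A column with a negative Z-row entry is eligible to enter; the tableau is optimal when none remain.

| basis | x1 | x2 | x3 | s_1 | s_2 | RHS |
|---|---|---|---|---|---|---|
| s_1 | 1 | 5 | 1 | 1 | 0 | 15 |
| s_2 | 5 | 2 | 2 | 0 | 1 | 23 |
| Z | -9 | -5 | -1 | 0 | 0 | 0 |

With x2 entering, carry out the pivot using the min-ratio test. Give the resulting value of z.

15

Ratio test on column x2 — row 1: 15/5 = 3; row 2: 23/2 = 23/2. Minimum is 3 at row 1 (s_1 leaves); pivot element 5.
Pivot on row 1; the Z-row RHS becomes 0 − (-5)·3 = 15.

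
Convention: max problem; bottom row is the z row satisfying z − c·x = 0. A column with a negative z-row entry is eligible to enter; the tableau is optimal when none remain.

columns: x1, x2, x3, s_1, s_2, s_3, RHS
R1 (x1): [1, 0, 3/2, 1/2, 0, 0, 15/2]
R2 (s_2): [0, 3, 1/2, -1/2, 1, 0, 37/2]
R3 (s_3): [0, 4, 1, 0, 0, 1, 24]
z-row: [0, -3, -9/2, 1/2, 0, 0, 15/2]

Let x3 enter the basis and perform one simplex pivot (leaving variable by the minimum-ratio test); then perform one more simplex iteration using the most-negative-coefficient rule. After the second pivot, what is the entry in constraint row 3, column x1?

-1/6

Ratio test on column x3 — row 1: (15/2)/(3/2) = 5; row 2: (37/2)/(1/2) = 37; row 3: 24/1 = 24. Minimum is 5 at row 1 (x1 leaves); pivot element 3/2.
Divide row 1 by 3/2; eliminate column x3 from the other rows.
Second iteration: most negative z-row entry is -3 in column x2, so x2 enters.
Ratio test on column x2 — row 1: entry 0 ≤ 0; row 2: 16/3 = 16/3; row 3: 19/4 = 19/4. Minimum is 19/4 at row 3 (s_3 leaves); pivot element 4.
Divide row 3 by 4; eliminate column x2 from the other rows.
After both pivots, the entry at constraint row 3, column x1 is -1/6.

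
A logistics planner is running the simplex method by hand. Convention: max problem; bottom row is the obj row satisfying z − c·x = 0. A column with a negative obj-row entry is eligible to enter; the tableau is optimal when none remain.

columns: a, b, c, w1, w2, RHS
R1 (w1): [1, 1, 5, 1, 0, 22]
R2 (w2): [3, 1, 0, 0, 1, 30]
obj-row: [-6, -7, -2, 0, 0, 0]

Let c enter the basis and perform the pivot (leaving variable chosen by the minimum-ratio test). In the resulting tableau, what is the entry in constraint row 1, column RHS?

22/5

Ratio test on column c — row 1: 22/5 = 22/5; row 2: entry 0 ≤ 0. Minimum is 22/5 at row 1 (w1 leaves); pivot element 5.
Divide row 1 by 5; eliminate column c from the other rows.
In the new row 1, the RHS entry is the old entry divided by the pivot: 22/5 = 22/5.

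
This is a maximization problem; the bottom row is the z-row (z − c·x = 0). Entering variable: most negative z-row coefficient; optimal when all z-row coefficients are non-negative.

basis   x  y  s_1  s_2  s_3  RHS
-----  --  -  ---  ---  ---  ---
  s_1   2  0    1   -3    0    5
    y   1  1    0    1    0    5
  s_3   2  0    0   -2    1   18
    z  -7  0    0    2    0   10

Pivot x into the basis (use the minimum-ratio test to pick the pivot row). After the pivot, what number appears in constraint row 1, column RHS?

Ratio test on column x — row 1: 5/2 = 5/2; row 2: 5/1 = 5; row 3: 18/2 = 9. Minimum is 5/2 at row 1 (s_1 leaves); pivot element 2.
Divide row 1 by 2; eliminate column x from the other rows.
In the new row 1, the RHS entry is the old entry divided by the pivot: 5/2 = 5/2.

5/2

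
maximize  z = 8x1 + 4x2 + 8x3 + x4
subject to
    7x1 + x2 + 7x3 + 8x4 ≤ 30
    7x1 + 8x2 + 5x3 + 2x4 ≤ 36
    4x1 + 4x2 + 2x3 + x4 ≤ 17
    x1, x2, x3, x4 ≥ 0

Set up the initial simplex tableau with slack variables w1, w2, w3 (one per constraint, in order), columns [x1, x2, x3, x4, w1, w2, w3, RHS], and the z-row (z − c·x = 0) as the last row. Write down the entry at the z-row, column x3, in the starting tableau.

The z-row carries the negated objective coefficients: the x3 entry is -8.

-8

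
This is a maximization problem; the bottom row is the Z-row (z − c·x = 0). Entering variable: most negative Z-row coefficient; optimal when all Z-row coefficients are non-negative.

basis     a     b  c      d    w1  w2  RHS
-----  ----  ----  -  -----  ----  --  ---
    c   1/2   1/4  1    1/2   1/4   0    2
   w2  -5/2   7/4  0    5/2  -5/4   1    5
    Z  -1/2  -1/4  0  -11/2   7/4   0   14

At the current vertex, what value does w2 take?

5

w2 is basic (row 2); its value is the RHS of that row, 5.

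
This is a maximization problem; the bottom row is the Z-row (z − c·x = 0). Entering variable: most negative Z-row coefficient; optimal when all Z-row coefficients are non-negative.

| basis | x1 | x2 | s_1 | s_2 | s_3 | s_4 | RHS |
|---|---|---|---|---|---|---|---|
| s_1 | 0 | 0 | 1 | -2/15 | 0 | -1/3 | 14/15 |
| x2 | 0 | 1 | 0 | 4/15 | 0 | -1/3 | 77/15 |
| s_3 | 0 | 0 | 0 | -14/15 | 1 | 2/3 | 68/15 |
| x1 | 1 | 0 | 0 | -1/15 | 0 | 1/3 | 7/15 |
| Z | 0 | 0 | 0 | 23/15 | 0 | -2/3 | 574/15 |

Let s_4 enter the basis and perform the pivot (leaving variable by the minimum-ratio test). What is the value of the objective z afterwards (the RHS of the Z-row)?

Ratio test on column s_4 — row 1: entry -1/3 ≤ 0; row 2: entry -1/3 ≤ 0; row 3: (68/15)/(2/3) = 34/5; row 4: (7/15)/(1/3) = 7/5. Minimum is 7/5 at row 4 (x1 leaves); pivot element 1/3.
Pivot on row 4; the Z-row RHS becomes 574/15 − (-2/3)·(7/5) = 196/5.

196/5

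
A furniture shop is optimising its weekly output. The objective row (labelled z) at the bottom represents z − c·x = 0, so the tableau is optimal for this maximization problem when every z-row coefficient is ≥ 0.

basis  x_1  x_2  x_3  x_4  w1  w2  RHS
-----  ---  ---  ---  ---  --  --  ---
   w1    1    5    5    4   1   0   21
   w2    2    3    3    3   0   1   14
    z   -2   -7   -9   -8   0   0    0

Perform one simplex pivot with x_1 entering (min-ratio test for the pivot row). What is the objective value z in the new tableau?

14

Ratio test on column x_1 — row 1: 21/1 = 21; row 2: 14/2 = 7. Minimum is 7 at row 2 (w2 leaves); pivot element 2.
Pivot on row 2; the z-row RHS becomes 0 − (-2)·7 = 14.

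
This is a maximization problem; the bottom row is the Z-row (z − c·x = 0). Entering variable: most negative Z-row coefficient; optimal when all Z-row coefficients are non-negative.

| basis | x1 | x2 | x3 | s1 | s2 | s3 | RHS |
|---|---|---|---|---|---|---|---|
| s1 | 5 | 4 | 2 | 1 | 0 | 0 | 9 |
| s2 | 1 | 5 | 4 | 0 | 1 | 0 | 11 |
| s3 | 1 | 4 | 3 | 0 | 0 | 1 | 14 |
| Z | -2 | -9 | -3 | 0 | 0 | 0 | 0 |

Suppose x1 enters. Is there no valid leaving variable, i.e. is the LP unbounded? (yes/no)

no

Column x1 has positive entries in row(s) 1, 2, 3, so the ratio test bounds it — not unbounded.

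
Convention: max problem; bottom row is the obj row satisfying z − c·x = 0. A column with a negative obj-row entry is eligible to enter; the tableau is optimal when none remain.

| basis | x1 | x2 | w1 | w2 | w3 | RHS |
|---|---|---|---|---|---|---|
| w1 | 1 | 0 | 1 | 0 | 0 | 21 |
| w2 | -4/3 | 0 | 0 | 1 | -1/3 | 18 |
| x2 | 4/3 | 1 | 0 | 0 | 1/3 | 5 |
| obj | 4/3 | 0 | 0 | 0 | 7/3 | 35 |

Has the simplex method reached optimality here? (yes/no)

yes

Every obj-row coefficient is ≥ 0, so the tableau is optimal.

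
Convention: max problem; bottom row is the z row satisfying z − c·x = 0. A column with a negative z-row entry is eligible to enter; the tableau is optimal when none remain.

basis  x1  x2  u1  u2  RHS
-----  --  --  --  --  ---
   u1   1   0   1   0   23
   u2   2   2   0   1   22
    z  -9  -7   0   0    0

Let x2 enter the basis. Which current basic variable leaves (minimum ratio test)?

Column x2 entries and ratios — u1: 0 ≤ 0, skip; u2: 22/2 = 11.
Smallest ratio is 11 in the row of u2, so u2 leaves.

u2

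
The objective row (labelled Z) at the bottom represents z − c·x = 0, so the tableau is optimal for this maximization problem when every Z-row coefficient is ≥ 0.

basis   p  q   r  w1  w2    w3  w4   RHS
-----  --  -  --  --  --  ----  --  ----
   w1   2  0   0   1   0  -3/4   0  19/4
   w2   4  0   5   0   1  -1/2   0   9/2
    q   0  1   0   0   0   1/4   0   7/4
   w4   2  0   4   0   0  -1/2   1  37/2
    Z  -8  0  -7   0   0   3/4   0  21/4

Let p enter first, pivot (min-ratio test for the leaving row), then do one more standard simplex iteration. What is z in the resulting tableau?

Ratio test on column p — row 1: (19/4)/2 = 19/8; row 2: (9/2)/4 = 9/8; row 3: entry 0 ≤ 0; row 4: (37/2)/2 = 37/4. Minimum is 9/8 at row 2 (w2 leaves); pivot element 4.
Pivot on row 2; the Z-row RHS becomes 21/4 − (-8)·(9/8) = 57/4.
Next entering variable (most negative Z-row entry -1/4): w3.
Ratio test on column w3 — row 1: entry -1/2 ≤ 0; row 2: entry -1/8 ≤ 0; row 3: (7/4)/(1/4) = 7; row 4: entry -1/4 ≤ 0. Minimum is 7 at row 3 (q leaves); pivot element 1/4.
After the second pivot the Z-row RHS is 57/4 − (-1/4)·7 = 16.

16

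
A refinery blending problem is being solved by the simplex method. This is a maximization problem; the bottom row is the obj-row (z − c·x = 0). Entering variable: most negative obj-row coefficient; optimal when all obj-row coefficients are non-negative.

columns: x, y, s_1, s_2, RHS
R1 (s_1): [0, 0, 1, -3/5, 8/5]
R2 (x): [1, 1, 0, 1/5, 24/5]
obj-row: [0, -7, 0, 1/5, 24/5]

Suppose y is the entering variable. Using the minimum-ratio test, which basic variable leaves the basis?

Column y entries and ratios — s_1: 0 ≤ 0, skip; x: (24/5)/1 = 24/5.
Smallest ratio is 24/5 in the row of x, so x leaves.

x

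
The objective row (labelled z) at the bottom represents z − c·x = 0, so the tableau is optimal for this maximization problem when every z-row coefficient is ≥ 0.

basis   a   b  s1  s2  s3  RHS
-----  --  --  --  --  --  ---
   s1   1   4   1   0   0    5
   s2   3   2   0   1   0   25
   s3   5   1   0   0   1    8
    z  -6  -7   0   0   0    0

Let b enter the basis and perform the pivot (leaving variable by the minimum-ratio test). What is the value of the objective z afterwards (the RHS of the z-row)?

Ratio test on column b — row 1: 5/4 = 5/4; row 2: 25/2 = 25/2; row 3: 8/1 = 8. Minimum is 5/4 at row 1 (s1 leaves); pivot element 4.
Pivot on row 1; the z-row RHS becomes 0 − (-7)·(5/4) = 35/4.

35/4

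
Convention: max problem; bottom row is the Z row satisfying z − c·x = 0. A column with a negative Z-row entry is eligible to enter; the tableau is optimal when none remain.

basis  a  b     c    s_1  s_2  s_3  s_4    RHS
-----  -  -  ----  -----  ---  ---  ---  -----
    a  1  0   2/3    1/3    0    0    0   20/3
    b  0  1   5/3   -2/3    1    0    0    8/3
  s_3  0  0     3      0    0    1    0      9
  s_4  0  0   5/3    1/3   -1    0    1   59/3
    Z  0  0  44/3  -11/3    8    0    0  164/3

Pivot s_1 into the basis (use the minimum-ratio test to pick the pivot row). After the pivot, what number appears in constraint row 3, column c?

3

Ratio test on column s_1 — row 1: (20/3)/(1/3) = 20; row 2: entry -2/3 ≤ 0; row 3: entry 0 ≤ 0; row 4: (59/3)/(1/3) = 59. Minimum is 20 at row 1 (a leaves); pivot element 1/3.
Divide row 1 by 1/3; eliminate column s_1 from the other rows.
Row 3 update in column c: 3 − 0·2 = 3.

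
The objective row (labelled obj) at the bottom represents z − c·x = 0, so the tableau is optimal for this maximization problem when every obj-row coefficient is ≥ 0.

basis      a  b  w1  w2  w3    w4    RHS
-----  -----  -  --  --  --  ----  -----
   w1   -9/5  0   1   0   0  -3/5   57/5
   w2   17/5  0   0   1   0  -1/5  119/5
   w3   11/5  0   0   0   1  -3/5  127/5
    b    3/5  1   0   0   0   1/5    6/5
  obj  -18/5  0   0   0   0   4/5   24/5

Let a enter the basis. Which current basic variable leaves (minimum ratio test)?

Column a entries and ratios — w1: -9/5 ≤ 0, skip; w2: (119/5)/(17/5) = 7; w3: (127/5)/(11/5) = 127/11; b: (6/5)/(3/5) = 2.
Smallest ratio is 2 in the row of b, so b leaves.

b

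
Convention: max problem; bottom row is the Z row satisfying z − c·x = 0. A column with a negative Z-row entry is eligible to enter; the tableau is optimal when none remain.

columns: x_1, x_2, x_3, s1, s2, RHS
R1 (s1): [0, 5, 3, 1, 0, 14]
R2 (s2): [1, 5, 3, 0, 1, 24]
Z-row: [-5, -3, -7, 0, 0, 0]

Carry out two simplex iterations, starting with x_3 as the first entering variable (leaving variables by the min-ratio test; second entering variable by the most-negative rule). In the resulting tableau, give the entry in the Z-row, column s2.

5

Ratio test on column x_3 — row 1: 14/3 = 14/3; row 2: 24/3 = 8. Minimum is 14/3 at row 1 (s1 leaves); pivot element 3.
Divide row 1 by 3; eliminate column x_3 from the other rows.
Second iteration: most negative Z-row entry is -5 in column x_1, so x_1 enters.
Ratio test on column x_1 — row 1: entry 0 ≤ 0; row 2: 10/1 = 10. Minimum is 10 at row 2 (s2 leaves); pivot element 1.
Divide row 2 by 1; eliminate column x_1 from the other rows.
After both pivots, the entry at the Z-row, column s2 is 5.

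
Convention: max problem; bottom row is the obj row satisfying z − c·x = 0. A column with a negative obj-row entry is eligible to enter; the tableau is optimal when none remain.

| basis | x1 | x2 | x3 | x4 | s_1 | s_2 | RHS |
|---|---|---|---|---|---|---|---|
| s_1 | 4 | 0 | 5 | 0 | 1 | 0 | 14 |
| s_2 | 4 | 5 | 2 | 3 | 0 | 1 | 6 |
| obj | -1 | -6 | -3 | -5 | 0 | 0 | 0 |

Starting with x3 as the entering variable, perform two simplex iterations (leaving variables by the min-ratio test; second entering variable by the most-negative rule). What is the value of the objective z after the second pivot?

Ratio test on column x3 — row 1: 14/5 = 14/5; row 2: 6/2 = 3. Minimum is 14/5 at row 1 (s_1 leaves); pivot element 5.
Pivot on row 1; the obj-row RHS becomes 0 − (-3)·(14/5) = 42/5.
Next entering variable (most negative obj-row entry -6): x2.
Ratio test on column x2 — row 1: entry 0 ≤ 0; row 2: (2/5)/5 = 2/25. Minimum is 2/25 at row 2 (s_2 leaves); pivot element 5.
After the second pivot the obj-row RHS is 42/5 − (-6)·(2/25) = 222/25.

222/25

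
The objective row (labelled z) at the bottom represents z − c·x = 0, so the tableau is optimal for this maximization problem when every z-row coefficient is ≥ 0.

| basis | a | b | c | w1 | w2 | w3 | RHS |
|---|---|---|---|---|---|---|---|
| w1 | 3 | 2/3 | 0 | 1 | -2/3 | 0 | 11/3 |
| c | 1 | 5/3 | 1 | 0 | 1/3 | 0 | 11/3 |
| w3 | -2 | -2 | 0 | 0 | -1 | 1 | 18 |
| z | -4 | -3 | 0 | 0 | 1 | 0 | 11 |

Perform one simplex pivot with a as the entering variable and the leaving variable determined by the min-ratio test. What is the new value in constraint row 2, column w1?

Ratio test on column a — row 1: (11/3)/3 = 11/9; row 2: (11/3)/1 = 11/3; row 3: entry -2 ≤ 0. Minimum is 11/9 at row 1 (w1 leaves); pivot element 3.
Divide row 1 by 3; eliminate column a from the other rows.
Row 2 update in column w1: 0 − 1·(1/3) = -1/3.

-1/3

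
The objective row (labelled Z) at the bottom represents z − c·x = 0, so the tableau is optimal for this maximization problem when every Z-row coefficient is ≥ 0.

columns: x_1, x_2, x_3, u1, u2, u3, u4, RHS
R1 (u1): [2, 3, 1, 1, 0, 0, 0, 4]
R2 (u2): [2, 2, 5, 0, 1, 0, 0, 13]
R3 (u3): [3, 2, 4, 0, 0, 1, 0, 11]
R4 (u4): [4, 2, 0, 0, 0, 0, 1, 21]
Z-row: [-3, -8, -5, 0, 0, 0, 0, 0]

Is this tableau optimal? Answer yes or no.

no

The Z-row has a negative entry -8 in column x_2, so it is not optimal.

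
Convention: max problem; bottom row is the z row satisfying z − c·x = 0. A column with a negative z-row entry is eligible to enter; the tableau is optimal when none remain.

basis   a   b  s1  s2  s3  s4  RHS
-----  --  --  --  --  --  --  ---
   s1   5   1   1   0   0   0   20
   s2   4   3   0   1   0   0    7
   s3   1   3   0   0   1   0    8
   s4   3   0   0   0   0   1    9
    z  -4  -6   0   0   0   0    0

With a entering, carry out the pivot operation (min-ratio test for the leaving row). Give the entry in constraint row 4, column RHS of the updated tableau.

15/4

Ratio test on column a — row 1: 20/5 = 4; row 2: 7/4 = 7/4; row 3: 8/1 = 8; row 4: 9/3 = 3. Minimum is 7/4 at row 2 (s2 leaves); pivot element 4.
Divide row 2 by 4; eliminate column a from the other rows.
Row 4 update in column RHS: 9 − 3·(7/4) = 15/4.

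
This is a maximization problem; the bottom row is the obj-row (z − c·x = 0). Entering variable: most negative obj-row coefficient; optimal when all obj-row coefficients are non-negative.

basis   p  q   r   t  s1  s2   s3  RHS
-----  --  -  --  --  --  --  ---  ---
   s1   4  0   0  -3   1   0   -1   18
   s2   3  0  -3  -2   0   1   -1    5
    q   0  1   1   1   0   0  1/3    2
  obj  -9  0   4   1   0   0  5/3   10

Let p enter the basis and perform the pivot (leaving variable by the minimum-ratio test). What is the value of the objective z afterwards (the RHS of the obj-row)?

25

Ratio test on column p — row 1: 18/4 = 9/2; row 2: 5/3 = 5/3; row 3: entry 0 ≤ 0. Minimum is 5/3 at row 2 (s2 leaves); pivot element 3.
Pivot on row 2; the obj-row RHS becomes 10 − (-9)·(5/3) = 25.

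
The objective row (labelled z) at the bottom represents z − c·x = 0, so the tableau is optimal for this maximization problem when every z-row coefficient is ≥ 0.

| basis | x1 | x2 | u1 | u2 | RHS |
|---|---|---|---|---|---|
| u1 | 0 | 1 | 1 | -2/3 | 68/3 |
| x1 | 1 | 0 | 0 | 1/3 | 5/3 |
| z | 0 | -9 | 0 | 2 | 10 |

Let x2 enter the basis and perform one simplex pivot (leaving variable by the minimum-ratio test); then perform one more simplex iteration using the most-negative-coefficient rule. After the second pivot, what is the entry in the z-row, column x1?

12

Ratio test on column x2 — row 1: (68/3)/1 = 68/3; row 2: entry 0 ≤ 0. Minimum is 68/3 at row 1 (u1 leaves); pivot element 1.
Divide row 1 by 1; eliminate column x2 from the other rows.
Second iteration: most negative z-row entry is -4 in column u2, so u2 enters.
Ratio test on column u2 — row 1: entry -2/3 ≤ 0; row 2: (5/3)/(1/3) = 5. Minimum is 5 at row 2 (x1 leaves); pivot element 1/3.
Divide row 2 by 1/3; eliminate column u2 from the other rows.
After both pivots, the entry at the z-row, column x1 is 12.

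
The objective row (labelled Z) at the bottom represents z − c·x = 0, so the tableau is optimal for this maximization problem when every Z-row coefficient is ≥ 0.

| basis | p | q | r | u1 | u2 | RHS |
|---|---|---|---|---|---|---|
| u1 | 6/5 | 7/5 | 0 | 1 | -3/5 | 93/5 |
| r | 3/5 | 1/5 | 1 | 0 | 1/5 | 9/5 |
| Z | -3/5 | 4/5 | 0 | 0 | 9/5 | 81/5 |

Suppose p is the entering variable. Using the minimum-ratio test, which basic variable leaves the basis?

r

Column p entries and ratios — u1: (93/5)/(6/5) = 31/2; r: (9/5)/(3/5) = 3.
Smallest ratio is 3 in the row of r, so r leaves.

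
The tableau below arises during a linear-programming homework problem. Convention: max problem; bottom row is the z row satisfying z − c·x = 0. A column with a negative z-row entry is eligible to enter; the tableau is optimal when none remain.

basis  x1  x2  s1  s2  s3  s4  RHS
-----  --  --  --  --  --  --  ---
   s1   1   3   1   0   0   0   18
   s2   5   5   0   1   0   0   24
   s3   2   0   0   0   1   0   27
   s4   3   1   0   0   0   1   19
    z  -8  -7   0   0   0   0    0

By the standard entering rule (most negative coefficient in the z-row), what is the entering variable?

Negative z-row entries: x1: -8, x2: -7.
The most negative is -8 in column x1, so x1 enters.

x1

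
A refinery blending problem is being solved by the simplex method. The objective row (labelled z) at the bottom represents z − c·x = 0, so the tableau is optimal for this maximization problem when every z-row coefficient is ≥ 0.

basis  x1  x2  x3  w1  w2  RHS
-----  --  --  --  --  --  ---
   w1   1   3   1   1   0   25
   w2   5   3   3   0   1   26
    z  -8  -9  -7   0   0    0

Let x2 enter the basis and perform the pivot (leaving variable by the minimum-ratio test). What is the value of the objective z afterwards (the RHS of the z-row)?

75

Ratio test on column x2 — row 1: 25/3 = 25/3; row 2: 26/3 = 26/3. Minimum is 25/3 at row 1 (w1 leaves); pivot element 3.
Pivot on row 1; the z-row RHS becomes 0 − (-9)·(25/3) = 75.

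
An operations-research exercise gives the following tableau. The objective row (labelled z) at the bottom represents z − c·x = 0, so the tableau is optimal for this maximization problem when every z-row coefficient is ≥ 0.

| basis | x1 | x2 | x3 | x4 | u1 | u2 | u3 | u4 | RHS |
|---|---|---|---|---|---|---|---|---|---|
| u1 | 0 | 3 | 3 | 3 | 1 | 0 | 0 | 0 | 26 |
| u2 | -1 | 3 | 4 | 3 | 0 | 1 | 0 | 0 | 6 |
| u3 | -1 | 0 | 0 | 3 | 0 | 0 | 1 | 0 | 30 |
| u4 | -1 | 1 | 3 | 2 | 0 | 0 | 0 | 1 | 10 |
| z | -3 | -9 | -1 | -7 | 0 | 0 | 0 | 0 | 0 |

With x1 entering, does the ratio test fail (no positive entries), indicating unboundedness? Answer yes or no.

yes

Every constraint-row entry in column x1 is ≤ 0, so increasing x1 is unbounded.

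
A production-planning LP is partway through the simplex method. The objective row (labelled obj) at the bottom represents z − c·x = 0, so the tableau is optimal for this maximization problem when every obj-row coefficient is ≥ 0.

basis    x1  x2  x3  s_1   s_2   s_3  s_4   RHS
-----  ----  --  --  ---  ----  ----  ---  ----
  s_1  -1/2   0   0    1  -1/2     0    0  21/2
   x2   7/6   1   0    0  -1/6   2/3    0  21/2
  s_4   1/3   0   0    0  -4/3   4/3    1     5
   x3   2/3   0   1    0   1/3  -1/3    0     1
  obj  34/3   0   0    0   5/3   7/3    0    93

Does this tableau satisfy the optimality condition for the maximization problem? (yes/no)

Every obj-row coefficient is ≥ 0, so the tableau is optimal.

yes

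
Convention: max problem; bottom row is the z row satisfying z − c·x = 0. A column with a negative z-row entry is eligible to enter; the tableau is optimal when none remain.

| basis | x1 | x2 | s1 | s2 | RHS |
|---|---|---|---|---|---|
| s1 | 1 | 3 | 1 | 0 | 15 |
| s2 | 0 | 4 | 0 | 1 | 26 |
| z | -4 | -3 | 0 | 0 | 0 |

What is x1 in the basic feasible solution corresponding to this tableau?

x1 is not in the basis, so in the current basic feasible solution x1 = 0.

0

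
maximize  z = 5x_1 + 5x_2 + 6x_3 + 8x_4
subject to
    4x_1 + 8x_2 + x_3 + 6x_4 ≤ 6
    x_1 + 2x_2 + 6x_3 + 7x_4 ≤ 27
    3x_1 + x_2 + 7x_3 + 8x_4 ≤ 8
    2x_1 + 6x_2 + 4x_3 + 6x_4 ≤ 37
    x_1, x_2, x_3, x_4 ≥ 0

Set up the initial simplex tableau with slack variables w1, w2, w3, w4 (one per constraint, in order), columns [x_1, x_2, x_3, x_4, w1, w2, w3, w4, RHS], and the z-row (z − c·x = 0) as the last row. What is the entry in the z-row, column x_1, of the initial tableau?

The z-row carries the negated objective coefficients: the x_1 entry is -5.

-5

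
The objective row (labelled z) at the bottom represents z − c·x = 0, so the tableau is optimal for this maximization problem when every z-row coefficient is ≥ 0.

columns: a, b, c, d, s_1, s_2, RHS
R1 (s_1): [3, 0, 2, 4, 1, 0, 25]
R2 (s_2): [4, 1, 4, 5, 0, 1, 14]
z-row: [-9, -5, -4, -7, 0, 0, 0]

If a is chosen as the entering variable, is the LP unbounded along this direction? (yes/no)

Column a has positive entries in row(s) 1, 2, so the ratio test bounds it — not unbounded.

no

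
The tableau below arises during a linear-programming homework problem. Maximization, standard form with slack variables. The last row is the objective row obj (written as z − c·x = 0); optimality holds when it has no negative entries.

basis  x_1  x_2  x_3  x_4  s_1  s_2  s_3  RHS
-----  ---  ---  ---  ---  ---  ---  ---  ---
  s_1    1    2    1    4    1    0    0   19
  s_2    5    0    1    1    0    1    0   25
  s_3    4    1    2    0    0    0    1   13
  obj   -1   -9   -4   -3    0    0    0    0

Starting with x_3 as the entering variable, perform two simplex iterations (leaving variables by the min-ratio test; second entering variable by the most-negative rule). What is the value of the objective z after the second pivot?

253/3

Ratio test on column x_3 — row 1: 19/1 = 19; row 2: 25/1 = 25; row 3: 13/2 = 13/2. Minimum is 13/2 at row 3 (s_3 leaves); pivot element 2.
Pivot on row 3; the obj-row RHS becomes 0 − (-4)·(13/2) = 26.
Next entering variable (most negative obj-row entry -7): x_2.
Ratio test on column x_2 — row 1: (25/2)/(3/2) = 25/3; row 2: entry -1/2 ≤ 0; row 3: (13/2)/(1/2) = 13. Minimum is 25/3 at row 1 (s_1 leaves); pivot element 3/2.
After the second pivot the obj-row RHS is 26 − (-7)·(25/3) = 253/3.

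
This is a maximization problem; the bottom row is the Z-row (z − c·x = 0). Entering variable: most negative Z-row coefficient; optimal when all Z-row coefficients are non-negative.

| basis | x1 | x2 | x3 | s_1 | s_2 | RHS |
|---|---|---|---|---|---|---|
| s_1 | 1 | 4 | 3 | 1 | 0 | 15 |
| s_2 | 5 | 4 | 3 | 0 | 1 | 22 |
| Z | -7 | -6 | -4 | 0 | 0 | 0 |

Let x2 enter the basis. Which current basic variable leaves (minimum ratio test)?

Column x2 entries and ratios — s_1: 15/4 = 15/4; s_2: 22/4 = 11/2.
Smallest ratio is 15/4 in the row of s_1, so s_1 leaves.

s_1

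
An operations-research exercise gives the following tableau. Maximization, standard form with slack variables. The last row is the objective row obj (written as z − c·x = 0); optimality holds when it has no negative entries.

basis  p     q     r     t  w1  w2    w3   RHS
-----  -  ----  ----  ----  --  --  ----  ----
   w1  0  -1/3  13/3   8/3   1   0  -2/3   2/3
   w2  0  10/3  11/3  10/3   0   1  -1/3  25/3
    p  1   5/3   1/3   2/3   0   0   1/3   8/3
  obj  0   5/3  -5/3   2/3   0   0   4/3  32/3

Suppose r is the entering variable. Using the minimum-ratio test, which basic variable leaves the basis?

w1

Column r entries and ratios — w1: (2/3)/(13/3) = 2/13; w2: (25/3)/(11/3) = 25/11; p: (8/3)/(1/3) = 8.
Smallest ratio is 2/13 in the row of w1, so w1 leaves.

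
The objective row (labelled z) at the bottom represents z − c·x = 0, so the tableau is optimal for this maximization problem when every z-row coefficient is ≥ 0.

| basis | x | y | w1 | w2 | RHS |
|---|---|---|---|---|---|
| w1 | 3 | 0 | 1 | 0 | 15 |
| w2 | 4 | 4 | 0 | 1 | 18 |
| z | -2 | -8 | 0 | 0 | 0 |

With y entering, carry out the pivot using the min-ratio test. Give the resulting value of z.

36

Ratio test on column y — row 1: entry 0 ≤ 0; row 2: 18/4 = 9/2. Minimum is 9/2 at row 2 (w2 leaves); pivot element 4.
Pivot on row 2; the z-row RHS becomes 0 − (-8)·(9/2) = 36.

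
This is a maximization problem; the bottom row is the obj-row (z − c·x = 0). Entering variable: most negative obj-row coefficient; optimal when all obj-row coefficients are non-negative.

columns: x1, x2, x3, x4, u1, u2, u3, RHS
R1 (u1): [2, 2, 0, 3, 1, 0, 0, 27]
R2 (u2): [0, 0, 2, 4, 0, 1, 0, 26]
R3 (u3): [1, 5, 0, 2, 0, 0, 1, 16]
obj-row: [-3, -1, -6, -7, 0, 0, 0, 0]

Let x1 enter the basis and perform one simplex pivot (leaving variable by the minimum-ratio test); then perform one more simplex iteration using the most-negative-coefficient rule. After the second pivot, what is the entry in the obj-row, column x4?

19/2

Ratio test on column x1 — row 1: 27/2 = 27/2; row 2: entry 0 ≤ 0; row 3: 16/1 = 16. Minimum is 27/2 at row 1 (u1 leaves); pivot element 2.
Divide row 1 by 2; eliminate column x1 from the other rows.
Second iteration: most negative obj-row entry is -6 in column x3, so x3 enters.
Ratio test on column x3 — row 1: entry 0 ≤ 0; row 2: 26/2 = 13; row 3: entry 0 ≤ 0. Minimum is 13 at row 2 (u2 leaves); pivot element 2.
Divide row 2 by 2; eliminate column x3 from the other rows.
After both pivots, the entry at the obj-row, column x4 is 19/2.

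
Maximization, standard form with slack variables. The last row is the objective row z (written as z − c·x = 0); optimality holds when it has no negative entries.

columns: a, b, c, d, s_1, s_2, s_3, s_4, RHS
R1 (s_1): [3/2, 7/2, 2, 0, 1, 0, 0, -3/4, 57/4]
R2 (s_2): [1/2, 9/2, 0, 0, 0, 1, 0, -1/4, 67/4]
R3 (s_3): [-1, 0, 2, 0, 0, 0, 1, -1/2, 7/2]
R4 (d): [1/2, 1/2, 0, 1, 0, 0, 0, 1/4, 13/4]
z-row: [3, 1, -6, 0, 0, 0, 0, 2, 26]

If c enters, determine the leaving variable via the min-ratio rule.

s_3

Column c entries and ratios — s_1: (57/4)/2 = 57/8; s_2: 0 ≤ 0, skip; s_3: (7/2)/2 = 7/4; d: 0 ≤ 0, skip.
Smallest ratio is 7/4 in the row of s_3, so s_3 leaves.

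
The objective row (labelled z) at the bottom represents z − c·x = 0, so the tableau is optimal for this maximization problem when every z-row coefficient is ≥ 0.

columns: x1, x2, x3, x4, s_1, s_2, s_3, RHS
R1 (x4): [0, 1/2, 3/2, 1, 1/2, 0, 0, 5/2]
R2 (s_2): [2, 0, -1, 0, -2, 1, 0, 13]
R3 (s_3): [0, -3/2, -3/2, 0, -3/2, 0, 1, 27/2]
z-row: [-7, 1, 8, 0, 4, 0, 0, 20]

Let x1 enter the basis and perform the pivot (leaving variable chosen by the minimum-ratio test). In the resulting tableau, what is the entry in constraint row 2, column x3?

-1/2

Ratio test on column x1 — row 1: entry 0 ≤ 0; row 2: 13/2 = 13/2; row 3: entry 0 ≤ 0. Minimum is 13/2 at row 2 (s_2 leaves); pivot element 2.
Divide row 2 by 2; eliminate column x1 from the other rows.
In the new row 2, the x3 entry is the old entry divided by the pivot: (-1)/2 = -1/2.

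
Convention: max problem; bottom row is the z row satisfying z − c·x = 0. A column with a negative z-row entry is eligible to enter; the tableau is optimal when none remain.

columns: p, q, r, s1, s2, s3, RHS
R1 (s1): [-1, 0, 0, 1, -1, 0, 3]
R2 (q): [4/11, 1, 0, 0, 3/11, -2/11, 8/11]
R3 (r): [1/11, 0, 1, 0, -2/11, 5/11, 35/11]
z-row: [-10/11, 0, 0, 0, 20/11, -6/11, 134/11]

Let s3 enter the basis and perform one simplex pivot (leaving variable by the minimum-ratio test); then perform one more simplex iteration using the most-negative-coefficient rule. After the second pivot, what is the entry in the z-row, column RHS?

20

Ratio test on column s3 — row 1: entry 0 ≤ 0; row 2: entry -2/11 ≤ 0; row 3: (35/11)/(5/11) = 7. Minimum is 7 at row 3 (r leaves); pivot element 5/11.
Divide row 3 by 5/11; eliminate column s3 from the other rows.
Second iteration: most negative z-row entry is -4/5 in column p, so p enters.
Ratio test on column p — row 1: entry -1 ≤ 0; row 2: 2/(2/5) = 5; row 3: 7/(1/5) = 35. Minimum is 5 at row 2 (q leaves); pivot element 2/5.
Divide row 2 by 2/5; eliminate column p from the other rows.
After both pivots, the entry at the z-row, column RHS is 20.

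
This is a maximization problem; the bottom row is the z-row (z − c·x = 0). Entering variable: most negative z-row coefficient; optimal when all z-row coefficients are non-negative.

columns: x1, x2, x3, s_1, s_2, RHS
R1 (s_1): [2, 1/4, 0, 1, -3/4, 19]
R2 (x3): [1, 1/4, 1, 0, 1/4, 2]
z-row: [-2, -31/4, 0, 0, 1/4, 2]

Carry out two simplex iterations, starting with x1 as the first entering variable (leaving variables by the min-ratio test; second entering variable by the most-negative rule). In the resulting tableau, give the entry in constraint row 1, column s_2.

-1

Ratio test on column x1 — row 1: 19/2 = 19/2; row 2: 2/1 = 2. Minimum is 2 at row 2 (x3 leaves); pivot element 1.
Divide row 2 by 1; eliminate column x1 from the other rows.
Second iteration: most negative z-row entry is -29/4 in column x2, so x2 enters.
Ratio test on column x2 — row 1: entry -1/4 ≤ 0; row 2: 2/(1/4) = 8. Minimum is 8 at row 2 (x1 leaves); pivot element 1/4.
Divide row 2 by 1/4; eliminate column x2 from the other rows.
After both pivots, the entry at constraint row 1, column s_2 is -1.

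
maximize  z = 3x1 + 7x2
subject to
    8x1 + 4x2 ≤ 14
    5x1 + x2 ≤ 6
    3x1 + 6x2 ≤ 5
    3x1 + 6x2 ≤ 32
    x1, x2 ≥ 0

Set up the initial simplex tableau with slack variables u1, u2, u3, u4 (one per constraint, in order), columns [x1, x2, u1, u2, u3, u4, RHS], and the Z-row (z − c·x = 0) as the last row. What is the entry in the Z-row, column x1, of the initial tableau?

-3

The Z-row carries the negated objective coefficients: the x1 entry is -3.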